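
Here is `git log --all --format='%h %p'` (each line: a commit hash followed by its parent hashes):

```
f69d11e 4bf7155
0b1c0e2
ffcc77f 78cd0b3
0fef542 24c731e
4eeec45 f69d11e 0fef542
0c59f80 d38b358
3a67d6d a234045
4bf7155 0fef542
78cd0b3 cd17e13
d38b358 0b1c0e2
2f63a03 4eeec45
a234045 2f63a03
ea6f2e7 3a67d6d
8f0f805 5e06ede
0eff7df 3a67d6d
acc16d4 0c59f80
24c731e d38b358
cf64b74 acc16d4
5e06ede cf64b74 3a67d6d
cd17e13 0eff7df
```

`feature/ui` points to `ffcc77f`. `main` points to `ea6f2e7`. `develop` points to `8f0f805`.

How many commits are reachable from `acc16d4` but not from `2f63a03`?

2

Reachable from acc16d4: {0b1c0e2, 0c59f80, acc16d4, d38b358}.
Reachable from 2f63a03: {0b1c0e2, 0fef542, 24c731e, 2f63a03, 4bf7155, 4eeec45, d38b358, f69d11e}.
In acc16d4's history but not 2f63a03's: {0c59f80, acc16d4} — 2 commits.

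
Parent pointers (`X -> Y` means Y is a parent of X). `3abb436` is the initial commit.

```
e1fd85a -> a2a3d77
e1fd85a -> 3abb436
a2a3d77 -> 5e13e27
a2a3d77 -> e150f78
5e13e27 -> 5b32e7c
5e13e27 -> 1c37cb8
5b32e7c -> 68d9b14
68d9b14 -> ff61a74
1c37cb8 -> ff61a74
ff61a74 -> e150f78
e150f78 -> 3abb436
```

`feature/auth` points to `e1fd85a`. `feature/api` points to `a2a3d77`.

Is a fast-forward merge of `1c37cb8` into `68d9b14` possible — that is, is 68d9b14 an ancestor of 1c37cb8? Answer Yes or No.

A fast-forward from 68d9b14 to 1c37cb8 is possible iff 68d9b14 is an ancestor of 1c37cb8.
Ancestors of 1c37cb8: {1c37cb8, 3abb436, e150f78, ff61a74}.
68d9b14 is not among them, so fast-forward is not possible.

No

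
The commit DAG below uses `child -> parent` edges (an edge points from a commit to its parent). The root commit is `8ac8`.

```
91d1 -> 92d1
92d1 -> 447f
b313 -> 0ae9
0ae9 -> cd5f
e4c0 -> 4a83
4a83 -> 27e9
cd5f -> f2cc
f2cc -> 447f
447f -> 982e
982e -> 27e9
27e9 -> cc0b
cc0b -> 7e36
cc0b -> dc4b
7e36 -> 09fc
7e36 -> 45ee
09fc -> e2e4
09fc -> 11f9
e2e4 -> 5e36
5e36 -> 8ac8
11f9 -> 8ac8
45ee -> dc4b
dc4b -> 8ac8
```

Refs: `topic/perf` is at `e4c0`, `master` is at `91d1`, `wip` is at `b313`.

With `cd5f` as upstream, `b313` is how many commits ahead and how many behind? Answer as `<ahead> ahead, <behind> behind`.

Reachable from b313: {09fc, 0ae9, 11f9, 27e9, 447f, 45ee, 5e36, 7e36, 8ac8, 982e, b313, cc0b, cd5f, dc4b, e2e4, f2cc}.
Reachable from cd5f: {09fc, 11f9, 27e9, 447f, 45ee, 5e36, 7e36, 8ac8, 982e, cc0b, cd5f, dc4b, e2e4, f2cc}.
Only in b313's history (ahead): {0ae9, b313} — 2.
Only in cd5f's history (behind): {} — 0.

2 ahead, 0 behind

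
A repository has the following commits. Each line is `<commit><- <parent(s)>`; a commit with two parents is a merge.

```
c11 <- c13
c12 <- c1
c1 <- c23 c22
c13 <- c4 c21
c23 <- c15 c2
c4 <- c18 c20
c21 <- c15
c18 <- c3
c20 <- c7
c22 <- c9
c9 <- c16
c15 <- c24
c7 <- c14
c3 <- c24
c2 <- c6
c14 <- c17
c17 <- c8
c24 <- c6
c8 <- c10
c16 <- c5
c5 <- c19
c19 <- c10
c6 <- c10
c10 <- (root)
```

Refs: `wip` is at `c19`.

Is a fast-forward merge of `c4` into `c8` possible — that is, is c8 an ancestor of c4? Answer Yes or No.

Yes

A fast-forward from c8 to c4 is possible iff c8 is an ancestor of c4.
Ancestors of c4: {c10, c14, c17, c18, c20, c24, c3, c4, c6, c7, c8}.
c8 is among them, so fast-forward is possible.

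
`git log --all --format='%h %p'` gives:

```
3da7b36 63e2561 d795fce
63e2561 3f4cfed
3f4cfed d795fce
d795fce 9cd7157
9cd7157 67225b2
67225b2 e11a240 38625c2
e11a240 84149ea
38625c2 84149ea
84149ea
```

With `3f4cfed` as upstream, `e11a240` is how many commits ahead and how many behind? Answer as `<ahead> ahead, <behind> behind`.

Reachable from e11a240: {84149ea, e11a240}.
Reachable from 3f4cfed: {38625c2, 3f4cfed, 67225b2, 84149ea, 9cd7157, d795fce, e11a240}.
Only in e11a240's history (ahead): {} — 0.
Only in 3f4cfed's history (behind): {38625c2, 3f4cfed, 67225b2, 9cd7157, d795fce} — 5.

0 ahead, 5 behind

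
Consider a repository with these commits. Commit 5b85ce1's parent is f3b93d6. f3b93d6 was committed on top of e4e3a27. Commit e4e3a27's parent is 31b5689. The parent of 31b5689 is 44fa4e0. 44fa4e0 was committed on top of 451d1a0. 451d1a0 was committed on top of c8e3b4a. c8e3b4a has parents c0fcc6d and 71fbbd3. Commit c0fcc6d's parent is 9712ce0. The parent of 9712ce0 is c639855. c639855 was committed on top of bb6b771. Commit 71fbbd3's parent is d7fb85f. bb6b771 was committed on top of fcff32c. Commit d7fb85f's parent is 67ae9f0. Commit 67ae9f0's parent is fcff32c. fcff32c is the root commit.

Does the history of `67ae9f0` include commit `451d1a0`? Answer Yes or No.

Ancestors of 67ae9f0: {67ae9f0, fcff32c}.
451d1a0 is not in that set, so it is not an ancestor of 67ae9f0.

No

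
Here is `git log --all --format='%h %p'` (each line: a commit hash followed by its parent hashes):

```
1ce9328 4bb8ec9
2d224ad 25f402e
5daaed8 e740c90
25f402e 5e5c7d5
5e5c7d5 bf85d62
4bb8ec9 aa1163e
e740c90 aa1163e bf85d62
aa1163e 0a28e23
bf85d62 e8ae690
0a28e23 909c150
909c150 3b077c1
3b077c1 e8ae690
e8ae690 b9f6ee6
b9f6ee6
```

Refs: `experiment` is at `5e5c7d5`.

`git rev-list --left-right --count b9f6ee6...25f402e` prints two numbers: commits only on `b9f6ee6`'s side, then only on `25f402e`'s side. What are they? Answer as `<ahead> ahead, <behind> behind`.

Reachable from b9f6ee6: {b9f6ee6}.
Reachable from 25f402e: {25f402e, 5e5c7d5, b9f6ee6, bf85d62, e8ae690}.
Only in b9f6ee6's history (ahead): {} — 0.
Only in 25f402e's history (behind): {25f402e, 5e5c7d5, bf85d62, e8ae690} — 4.

0 ahead, 4 behind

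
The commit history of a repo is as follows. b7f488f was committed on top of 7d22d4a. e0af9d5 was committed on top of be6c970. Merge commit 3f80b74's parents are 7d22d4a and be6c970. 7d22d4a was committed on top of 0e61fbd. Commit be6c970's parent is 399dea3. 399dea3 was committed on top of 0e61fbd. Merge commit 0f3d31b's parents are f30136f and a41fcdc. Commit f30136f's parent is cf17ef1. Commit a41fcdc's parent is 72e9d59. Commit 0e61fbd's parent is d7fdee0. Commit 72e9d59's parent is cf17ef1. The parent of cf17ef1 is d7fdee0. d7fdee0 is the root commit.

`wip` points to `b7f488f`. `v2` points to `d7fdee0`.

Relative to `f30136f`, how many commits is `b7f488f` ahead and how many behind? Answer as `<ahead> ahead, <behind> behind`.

3 ahead, 2 behind

Reachable from b7f488f: {0e61fbd, 7d22d4a, b7f488f, d7fdee0}.
Reachable from f30136f: {cf17ef1, d7fdee0, f30136f}.
Only in b7f488f's history (ahead): {0e61fbd, 7d22d4a, b7f488f} — 3.
Only in f30136f's history (behind): {cf17ef1, f30136f} — 2.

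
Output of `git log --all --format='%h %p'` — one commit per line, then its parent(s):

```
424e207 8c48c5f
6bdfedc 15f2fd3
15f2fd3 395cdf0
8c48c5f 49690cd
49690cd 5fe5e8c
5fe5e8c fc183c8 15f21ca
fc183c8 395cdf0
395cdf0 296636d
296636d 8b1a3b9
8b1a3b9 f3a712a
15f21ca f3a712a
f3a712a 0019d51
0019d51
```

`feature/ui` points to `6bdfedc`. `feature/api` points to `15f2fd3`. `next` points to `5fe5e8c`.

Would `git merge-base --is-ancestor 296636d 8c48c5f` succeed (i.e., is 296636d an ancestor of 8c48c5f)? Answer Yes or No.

Yes

Ancestors of 8c48c5f (commits reachable by following parents): {0019d51, 15f21ca, 296636d, 395cdf0, 49690cd, 5fe5e8c, 8b1a3b9, 8c48c5f, f3a712a, fc183c8}.
296636d is in that set, so it is an ancestor of 8c48c5f.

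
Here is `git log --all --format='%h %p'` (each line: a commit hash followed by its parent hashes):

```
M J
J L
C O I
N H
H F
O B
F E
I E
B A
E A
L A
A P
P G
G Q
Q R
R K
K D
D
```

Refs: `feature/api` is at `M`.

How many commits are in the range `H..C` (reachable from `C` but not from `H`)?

4

Reachable from C: {A, B, C, D, E, G, I, K, O, P, Q, R}.
Reachable from H: {A, D, E, F, G, H, K, P, Q, R}.
In C's history but not H's: {B, C, I, O} — 4 commits.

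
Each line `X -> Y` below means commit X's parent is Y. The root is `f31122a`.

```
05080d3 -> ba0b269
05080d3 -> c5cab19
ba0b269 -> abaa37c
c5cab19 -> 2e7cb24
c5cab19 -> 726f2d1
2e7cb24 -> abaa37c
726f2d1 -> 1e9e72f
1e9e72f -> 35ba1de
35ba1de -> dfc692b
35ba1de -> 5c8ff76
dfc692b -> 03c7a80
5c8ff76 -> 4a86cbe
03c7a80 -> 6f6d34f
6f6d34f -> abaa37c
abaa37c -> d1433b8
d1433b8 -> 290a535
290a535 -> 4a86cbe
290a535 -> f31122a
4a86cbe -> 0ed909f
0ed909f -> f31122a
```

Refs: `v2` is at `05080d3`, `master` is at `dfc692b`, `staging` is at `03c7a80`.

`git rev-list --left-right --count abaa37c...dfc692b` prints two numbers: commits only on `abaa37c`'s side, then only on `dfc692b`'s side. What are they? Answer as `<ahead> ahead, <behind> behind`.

0 ahead, 3 behind

Reachable from abaa37c: {0ed909f, 290a535, 4a86cbe, abaa37c, d1433b8, f31122a}.
Reachable from dfc692b: {03c7a80, 0ed909f, 290a535, 4a86cbe, 6f6d34f, abaa37c, d1433b8, dfc692b, f31122a}.
Only in abaa37c's history (ahead): {} — 0.
Only in dfc692b's history (behind): {03c7a80, 6f6d34f, dfc692b} — 3.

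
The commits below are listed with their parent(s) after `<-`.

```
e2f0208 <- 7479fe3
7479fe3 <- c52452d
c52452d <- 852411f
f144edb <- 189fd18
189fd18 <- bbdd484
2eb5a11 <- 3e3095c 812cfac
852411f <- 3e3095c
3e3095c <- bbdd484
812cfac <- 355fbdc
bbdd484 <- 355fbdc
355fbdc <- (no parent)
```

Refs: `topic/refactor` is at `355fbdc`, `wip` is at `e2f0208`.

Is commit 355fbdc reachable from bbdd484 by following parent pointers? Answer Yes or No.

Ancestors of bbdd484 (commits reachable by following parents): {355fbdc, bbdd484}.
355fbdc is in that set, so it is an ancestor of bbdd484.

Yes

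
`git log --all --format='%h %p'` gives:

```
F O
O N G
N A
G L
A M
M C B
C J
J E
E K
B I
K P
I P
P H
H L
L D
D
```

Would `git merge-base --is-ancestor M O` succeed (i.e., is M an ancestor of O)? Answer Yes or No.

Yes

Ancestors of O (commits reachable by following parents): {A, B, C, D, E, G, H, I, J, K, L, M, N, O, P}.
M is in that set, so it is an ancestor of O.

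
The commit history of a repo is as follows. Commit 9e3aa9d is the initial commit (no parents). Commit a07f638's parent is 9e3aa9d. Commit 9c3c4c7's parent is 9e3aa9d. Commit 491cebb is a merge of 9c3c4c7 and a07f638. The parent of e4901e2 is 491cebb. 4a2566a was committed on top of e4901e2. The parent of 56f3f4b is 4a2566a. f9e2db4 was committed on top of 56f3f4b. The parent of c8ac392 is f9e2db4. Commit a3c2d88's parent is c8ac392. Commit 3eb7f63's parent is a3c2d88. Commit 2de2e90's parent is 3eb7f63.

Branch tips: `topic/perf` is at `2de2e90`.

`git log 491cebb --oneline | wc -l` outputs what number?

4

Walking parent pointers from 491cebb: reachable set = {491cebb, 9c3c4c7, 9e3aa9d, a07f638}.
That is 4 commits.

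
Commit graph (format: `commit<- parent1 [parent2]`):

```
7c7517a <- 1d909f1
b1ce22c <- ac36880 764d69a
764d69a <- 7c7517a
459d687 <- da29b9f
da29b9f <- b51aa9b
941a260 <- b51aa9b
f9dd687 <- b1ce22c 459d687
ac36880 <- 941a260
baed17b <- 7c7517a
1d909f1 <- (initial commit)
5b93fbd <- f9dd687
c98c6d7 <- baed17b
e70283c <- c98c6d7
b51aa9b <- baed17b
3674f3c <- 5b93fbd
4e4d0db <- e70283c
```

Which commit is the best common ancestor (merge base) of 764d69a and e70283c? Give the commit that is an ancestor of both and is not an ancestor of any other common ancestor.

7c7517a

Ancestors of 764d69a: {1d909f1, 764d69a, 7c7517a}.
Ancestors of e70283c: {1d909f1, 7c7517a, baed17b, c98c6d7, e70283c}.
Common ancestors: {1d909f1, 7c7517a}.
Among these, 7c7517a is not an ancestor of any other common ancestor — it is the merge base.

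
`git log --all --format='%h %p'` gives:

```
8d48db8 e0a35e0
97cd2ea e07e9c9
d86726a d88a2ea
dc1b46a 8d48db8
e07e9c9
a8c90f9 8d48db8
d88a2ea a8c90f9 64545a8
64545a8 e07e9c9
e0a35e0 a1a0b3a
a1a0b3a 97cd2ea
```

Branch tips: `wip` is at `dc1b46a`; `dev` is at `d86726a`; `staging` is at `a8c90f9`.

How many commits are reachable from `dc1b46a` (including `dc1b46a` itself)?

6

Walking parent pointers from dc1b46a: reachable set = {8d48db8, 97cd2ea, a1a0b3a, dc1b46a, e07e9c9, e0a35e0}.
That is 6 commits.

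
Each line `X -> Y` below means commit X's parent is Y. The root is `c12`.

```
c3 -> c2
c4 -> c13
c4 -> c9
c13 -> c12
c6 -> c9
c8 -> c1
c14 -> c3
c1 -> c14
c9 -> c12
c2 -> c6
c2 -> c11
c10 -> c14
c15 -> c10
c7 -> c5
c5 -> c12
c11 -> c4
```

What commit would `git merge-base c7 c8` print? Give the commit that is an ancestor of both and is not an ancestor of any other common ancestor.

Ancestors of c7: {c12, c5, c7}.
Ancestors of c8: {c1, c11, c12, c13, c14, c2, c3, c4, c6, c8, c9}.
Common ancestors: {c12}.
The only common ancestor is c12, so it is the merge base.

c12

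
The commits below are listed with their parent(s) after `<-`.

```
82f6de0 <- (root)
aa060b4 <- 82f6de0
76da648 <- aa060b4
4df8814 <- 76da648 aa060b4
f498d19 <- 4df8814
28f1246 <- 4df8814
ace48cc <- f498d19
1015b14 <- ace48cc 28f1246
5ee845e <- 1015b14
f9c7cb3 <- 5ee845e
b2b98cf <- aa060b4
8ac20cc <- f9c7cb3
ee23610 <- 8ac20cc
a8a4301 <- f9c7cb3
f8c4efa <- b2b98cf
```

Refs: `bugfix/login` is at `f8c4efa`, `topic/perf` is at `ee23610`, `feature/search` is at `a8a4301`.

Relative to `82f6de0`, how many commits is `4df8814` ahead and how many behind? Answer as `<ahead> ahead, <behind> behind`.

Reachable from 4df8814: {4df8814, 76da648, 82f6de0, aa060b4}.
Reachable from 82f6de0: {82f6de0}.
Only in 4df8814's history (ahead): {4df8814, 76da648, aa060b4} — 3.
Only in 82f6de0's history (behind): {} — 0.

3 ahead, 0 behind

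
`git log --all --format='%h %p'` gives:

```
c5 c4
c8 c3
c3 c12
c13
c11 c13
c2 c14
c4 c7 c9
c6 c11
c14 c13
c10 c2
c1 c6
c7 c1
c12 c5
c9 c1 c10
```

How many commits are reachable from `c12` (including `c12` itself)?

Walking parent pointers from c12: reachable set = {c1, c10, c11, c12, c13, c14, c2, c4, c5, c6, c7, c9}.
That is 12 commits.

12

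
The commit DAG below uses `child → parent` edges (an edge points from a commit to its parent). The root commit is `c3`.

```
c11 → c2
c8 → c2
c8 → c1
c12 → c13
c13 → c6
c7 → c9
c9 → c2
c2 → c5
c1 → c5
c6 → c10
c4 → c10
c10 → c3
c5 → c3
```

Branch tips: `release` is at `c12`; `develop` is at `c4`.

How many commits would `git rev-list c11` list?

Walking parent pointers from c11: reachable set = {c11, c2, c3, c5}.
That is 4 commits.

4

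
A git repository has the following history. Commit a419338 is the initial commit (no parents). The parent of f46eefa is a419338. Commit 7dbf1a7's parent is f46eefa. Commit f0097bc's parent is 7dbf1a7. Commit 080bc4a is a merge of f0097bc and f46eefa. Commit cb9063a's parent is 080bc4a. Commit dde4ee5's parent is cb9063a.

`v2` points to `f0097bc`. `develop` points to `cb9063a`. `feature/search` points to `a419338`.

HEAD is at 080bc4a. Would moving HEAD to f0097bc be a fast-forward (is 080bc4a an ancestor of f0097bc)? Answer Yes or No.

A fast-forward from 080bc4a to f0097bc is possible iff 080bc4a is an ancestor of f0097bc.
Ancestors of f0097bc: {7dbf1a7, a419338, f0097bc, f46eefa}.
080bc4a is not among them, so fast-forward is not possible.

No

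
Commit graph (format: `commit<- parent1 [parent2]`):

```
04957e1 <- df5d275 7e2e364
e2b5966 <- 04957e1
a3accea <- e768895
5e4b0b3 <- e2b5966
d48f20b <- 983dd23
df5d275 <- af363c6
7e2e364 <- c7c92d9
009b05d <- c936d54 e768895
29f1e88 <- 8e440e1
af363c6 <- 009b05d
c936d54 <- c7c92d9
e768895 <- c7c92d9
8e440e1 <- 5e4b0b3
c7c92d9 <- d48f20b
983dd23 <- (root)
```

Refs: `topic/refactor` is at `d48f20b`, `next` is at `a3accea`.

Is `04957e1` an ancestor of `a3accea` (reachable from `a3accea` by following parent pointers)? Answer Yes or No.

No

Ancestors of a3accea: {983dd23, a3accea, c7c92d9, d48f20b, e768895}.
04957e1 is not in that set, so it is not an ancestor of a3accea.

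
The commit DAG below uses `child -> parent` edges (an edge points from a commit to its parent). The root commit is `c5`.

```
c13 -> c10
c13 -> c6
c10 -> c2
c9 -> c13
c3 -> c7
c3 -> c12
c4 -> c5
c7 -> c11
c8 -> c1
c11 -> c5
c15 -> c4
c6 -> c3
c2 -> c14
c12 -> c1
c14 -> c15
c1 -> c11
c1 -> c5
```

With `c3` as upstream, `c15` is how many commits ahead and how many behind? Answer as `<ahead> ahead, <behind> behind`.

2 ahead, 5 behind

Reachable from c15: {c15, c4, c5}.
Reachable from c3: {c1, c11, c12, c3, c5, c7}.
Only in c15's history (ahead): {c15, c4} — 2.
Only in c3's history (behind): {c1, c11, c12, c3, c7} — 5.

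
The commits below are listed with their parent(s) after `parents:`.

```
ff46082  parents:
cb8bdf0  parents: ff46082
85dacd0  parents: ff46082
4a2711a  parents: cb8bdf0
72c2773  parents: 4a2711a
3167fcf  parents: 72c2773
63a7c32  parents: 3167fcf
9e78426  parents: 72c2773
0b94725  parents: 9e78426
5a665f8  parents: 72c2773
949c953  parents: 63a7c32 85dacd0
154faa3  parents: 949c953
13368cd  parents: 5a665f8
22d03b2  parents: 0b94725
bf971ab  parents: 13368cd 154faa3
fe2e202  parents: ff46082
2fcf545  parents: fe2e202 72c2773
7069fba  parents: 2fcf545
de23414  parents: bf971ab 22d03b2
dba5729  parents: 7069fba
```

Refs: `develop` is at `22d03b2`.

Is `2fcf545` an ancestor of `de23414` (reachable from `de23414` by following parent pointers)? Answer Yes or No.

No

Ancestors of de23414: {0b94725, 13368cd, 154faa3, 22d03b2, 3167fcf, 4a2711a, 5a665f8, 63a7c32, 72c2773, 85dacd0, 949c953, 9e78426, bf971ab, cb8bdf0, de23414, ff46082}.
2fcf545 is not in that set, so it is not an ancestor of de23414.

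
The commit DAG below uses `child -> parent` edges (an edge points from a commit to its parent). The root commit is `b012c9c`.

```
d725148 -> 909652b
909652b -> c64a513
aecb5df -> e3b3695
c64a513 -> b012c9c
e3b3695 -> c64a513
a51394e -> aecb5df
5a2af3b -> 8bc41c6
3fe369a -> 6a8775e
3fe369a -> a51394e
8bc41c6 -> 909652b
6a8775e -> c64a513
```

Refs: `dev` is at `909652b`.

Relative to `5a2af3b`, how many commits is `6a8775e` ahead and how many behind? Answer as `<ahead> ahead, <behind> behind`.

Reachable from 6a8775e: {6a8775e, b012c9c, c64a513}.
Reachable from 5a2af3b: {5a2af3b, 8bc41c6, 909652b, b012c9c, c64a513}.
Only in 6a8775e's history (ahead): {6a8775e} — 1.
Only in 5a2af3b's history (behind): {5a2af3b, 8bc41c6, 909652b} — 3.

1 ahead, 3 behind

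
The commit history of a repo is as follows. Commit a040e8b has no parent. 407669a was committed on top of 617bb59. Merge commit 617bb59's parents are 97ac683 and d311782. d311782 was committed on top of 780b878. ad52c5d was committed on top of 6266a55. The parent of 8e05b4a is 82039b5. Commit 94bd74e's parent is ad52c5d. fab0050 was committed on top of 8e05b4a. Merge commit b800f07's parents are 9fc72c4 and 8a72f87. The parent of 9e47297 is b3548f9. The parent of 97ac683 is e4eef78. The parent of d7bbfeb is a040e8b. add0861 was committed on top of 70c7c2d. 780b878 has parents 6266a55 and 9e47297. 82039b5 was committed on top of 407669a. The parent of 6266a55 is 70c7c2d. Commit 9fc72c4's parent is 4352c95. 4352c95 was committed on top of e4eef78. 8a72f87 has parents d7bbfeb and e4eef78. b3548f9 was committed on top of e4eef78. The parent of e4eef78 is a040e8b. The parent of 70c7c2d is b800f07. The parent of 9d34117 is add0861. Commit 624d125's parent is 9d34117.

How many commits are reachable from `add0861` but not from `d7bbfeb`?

7

Reachable from add0861: {4352c95, 70c7c2d, 8a72f87, 9fc72c4, a040e8b, add0861, b800f07, d7bbfeb, e4eef78}.
Reachable from d7bbfeb: {a040e8b, d7bbfeb}.
In add0861's history but not d7bbfeb's: {4352c95, 70c7c2d, 8a72f87, 9fc72c4, add0861, b800f07, e4eef78} — 7 commits.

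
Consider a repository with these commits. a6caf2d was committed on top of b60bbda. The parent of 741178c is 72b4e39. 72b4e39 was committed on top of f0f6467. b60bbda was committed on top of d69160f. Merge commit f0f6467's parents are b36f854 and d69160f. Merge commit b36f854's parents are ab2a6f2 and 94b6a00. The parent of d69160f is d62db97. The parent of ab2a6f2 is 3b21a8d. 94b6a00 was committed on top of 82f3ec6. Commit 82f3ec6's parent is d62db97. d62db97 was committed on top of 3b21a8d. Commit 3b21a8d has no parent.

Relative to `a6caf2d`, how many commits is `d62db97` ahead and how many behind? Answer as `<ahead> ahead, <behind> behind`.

Reachable from d62db97: {3b21a8d, d62db97}.
Reachable from a6caf2d: {3b21a8d, a6caf2d, b60bbda, d62db97, d69160f}.
Only in d62db97's history (ahead): {} — 0.
Only in a6caf2d's history (behind): {a6caf2d, b60bbda, d69160f} — 3.

0 ahead, 3 behind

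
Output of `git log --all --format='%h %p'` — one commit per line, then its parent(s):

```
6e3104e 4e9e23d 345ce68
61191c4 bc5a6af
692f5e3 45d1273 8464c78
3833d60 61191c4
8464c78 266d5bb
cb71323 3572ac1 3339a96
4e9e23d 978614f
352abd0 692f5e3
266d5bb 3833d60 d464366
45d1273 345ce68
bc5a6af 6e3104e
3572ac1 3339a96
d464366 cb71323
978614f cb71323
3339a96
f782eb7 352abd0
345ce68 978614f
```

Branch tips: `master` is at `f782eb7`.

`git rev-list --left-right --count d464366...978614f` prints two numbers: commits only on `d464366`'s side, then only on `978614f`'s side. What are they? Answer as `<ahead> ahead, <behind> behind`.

1 ahead, 1 behind

Reachable from d464366: {3339a96, 3572ac1, cb71323, d464366}.
Reachable from 978614f: {3339a96, 3572ac1, 978614f, cb71323}.
Only in d464366's history (ahead): {d464366} — 1.
Only in 978614f's history (behind): {978614f} — 1.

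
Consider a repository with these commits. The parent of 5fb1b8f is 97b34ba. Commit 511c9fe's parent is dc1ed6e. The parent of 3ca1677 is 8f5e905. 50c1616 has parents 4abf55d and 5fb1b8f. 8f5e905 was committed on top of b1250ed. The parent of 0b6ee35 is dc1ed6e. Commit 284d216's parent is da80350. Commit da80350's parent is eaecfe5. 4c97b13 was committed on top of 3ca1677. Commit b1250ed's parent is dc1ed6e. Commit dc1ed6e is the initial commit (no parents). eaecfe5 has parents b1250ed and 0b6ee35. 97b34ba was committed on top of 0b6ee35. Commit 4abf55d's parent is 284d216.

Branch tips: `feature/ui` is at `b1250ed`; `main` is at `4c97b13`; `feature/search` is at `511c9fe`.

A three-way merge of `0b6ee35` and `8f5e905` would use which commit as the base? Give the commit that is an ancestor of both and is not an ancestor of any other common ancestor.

dc1ed6e

Ancestors of 0b6ee35: {0b6ee35, dc1ed6e}.
Ancestors of 8f5e905: {8f5e905, b1250ed, dc1ed6e}.
Common ancestors: {dc1ed6e}.
The only common ancestor is dc1ed6e, so it is the merge base.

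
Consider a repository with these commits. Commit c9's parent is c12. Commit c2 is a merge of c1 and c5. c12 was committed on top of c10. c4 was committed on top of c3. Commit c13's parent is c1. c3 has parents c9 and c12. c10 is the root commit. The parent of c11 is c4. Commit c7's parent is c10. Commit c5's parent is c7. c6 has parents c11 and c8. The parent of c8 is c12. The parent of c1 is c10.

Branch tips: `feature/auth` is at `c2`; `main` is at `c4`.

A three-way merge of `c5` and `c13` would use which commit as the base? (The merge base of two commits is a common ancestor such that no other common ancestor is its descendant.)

c10

Ancestors of c5: {c10, c5, c7}.
Ancestors of c13: {c1, c10, c13}.
Common ancestors: {c10}.
The only common ancestor is c10, so it is the merge base.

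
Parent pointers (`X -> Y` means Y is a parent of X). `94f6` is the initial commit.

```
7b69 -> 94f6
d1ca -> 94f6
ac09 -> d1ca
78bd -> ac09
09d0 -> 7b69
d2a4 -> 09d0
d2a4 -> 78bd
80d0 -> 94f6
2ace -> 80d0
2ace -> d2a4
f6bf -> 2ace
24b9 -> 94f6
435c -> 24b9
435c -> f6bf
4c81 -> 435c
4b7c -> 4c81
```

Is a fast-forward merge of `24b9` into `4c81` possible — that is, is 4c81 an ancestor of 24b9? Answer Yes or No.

No

A fast-forward from 4c81 to 24b9 is possible iff 4c81 is an ancestor of 24b9.
Ancestors of 24b9: {24b9, 94f6}.
4c81 is not among them, so fast-forward is not possible.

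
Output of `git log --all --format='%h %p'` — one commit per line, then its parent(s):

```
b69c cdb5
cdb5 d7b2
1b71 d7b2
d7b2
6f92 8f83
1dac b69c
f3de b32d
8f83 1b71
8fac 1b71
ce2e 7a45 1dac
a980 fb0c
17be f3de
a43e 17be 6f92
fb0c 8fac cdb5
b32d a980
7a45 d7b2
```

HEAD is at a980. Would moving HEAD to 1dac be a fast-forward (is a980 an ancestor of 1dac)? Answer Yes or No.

A fast-forward from a980 to 1dac is possible iff a980 is an ancestor of 1dac.
Ancestors of 1dac: {1dac, b69c, cdb5, d7b2}.
a980 is not among them, so fast-forward is not possible.

No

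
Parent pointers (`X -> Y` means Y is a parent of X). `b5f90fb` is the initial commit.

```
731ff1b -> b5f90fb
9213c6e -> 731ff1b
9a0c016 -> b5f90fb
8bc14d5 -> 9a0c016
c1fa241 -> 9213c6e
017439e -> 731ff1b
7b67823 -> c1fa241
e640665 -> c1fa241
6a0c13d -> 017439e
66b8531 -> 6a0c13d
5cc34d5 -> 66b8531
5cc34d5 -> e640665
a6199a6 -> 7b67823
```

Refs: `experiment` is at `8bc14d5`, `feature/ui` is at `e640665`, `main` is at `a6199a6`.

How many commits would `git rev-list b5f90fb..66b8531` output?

Reachable from 66b8531: {017439e, 66b8531, 6a0c13d, 731ff1b, b5f90fb}.
Reachable from b5f90fb: {b5f90fb}.
In 66b8531's history but not b5f90fb's: {017439e, 66b8531, 6a0c13d, 731ff1b} — 4 commits.

4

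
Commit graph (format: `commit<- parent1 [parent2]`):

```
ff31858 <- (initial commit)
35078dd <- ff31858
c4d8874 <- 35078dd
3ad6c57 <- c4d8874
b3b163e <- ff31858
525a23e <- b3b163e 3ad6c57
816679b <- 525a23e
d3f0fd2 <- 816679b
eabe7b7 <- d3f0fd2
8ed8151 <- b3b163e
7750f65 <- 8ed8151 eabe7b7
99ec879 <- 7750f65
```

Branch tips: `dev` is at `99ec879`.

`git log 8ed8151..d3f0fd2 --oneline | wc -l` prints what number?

Reachable from d3f0fd2: {35078dd, 3ad6c57, 525a23e, 816679b, b3b163e, c4d8874, d3f0fd2, ff31858}.
Reachable from 8ed8151: {8ed8151, b3b163e, ff31858}.
In d3f0fd2's history but not 8ed8151's: {35078dd, 3ad6c57, 525a23e, 816679b, c4d8874, d3f0fd2} — 6 commits.

6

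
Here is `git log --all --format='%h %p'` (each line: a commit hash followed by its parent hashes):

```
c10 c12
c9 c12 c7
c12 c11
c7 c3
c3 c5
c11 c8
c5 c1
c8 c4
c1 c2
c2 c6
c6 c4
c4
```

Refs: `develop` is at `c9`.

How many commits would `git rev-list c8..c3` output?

5

Reachable from c3: {c1, c2, c3, c4, c5, c6}.
Reachable from c8: {c4, c8}.
In c3's history but not c8's: {c1, c2, c3, c5, c6} — 5 commits.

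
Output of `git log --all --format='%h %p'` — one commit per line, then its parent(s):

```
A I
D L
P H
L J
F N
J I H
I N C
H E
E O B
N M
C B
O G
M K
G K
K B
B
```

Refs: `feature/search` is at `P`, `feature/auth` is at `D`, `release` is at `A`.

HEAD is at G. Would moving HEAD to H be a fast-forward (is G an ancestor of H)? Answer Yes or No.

A fast-forward from G to H is possible iff G is an ancestor of H.
Ancestors of H: {B, E, G, H, K, O}.
G is among them, so fast-forward is possible.

Yes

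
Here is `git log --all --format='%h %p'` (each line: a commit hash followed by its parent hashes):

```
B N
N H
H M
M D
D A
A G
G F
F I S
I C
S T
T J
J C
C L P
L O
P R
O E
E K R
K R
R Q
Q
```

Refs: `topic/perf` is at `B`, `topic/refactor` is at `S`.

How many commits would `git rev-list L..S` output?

5

Reachable from S: {C, E, J, K, L, O, P, Q, R, S, T}.
Reachable from L: {E, K, L, O, Q, R}.
In S's history but not L's: {C, J, P, S, T} — 5 commits.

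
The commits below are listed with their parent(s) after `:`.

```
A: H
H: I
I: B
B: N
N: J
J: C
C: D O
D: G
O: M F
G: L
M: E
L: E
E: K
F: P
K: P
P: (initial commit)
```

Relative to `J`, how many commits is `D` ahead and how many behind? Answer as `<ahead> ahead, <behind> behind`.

Reachable from D: {D, E, G, K, L, P}.
Reachable from J: {C, D, E, F, G, J, K, L, M, O, P}.
Only in D's history (ahead): {} — 0.
Only in J's history (behind): {C, F, J, M, O} — 5.

0 ahead, 5 behind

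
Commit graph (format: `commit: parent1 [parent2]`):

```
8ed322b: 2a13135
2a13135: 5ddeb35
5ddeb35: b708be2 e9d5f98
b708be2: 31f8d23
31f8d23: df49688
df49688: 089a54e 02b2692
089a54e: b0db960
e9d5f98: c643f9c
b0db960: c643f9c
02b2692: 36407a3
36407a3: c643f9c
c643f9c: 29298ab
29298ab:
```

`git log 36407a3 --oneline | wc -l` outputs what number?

Walking parent pointers from 36407a3: reachable set = {29298ab, 36407a3, c643f9c}.
That is 3 commits.

3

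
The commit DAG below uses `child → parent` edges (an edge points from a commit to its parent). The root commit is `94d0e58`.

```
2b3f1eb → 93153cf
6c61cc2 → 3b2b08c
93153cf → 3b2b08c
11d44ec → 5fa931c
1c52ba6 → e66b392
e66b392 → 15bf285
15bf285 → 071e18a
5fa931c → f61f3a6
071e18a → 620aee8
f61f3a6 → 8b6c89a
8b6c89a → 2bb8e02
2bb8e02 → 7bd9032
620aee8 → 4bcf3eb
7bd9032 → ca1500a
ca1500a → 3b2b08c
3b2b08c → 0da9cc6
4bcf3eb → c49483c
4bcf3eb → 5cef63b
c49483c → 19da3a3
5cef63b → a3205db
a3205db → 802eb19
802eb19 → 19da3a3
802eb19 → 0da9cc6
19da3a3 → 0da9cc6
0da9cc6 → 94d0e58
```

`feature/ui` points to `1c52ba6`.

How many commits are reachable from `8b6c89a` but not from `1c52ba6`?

Reachable from 8b6c89a: {0da9cc6, 2bb8e02, 3b2b08c, 7bd9032, 8b6c89a, 94d0e58, ca1500a}.
Reachable from 1c52ba6: {071e18a, 0da9cc6, 15bf285, 19da3a3, 1c52ba6, 4bcf3eb, 5cef63b, 620aee8, 802eb19, 94d0e58, a3205db, c49483c, e66b392}.
In 8b6c89a's history but not 1c52ba6's: {2bb8e02, 3b2b08c, 7bd9032, 8b6c89a, ca1500a} — 5 commits.

5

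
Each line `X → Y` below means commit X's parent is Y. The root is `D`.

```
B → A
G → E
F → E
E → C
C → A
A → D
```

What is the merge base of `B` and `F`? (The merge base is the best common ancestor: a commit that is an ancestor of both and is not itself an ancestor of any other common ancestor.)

Ancestors of B: {A, B, D}.
Ancestors of F: {A, C, D, E, F}.
Common ancestors: {A, D}.
Among these, A is not an ancestor of any other common ancestor — it is the merge base.

A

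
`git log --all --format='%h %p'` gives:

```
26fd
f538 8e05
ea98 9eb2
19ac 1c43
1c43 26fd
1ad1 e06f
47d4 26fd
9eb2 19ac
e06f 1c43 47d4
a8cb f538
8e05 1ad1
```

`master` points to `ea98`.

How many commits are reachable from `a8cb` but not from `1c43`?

6

Reachable from a8cb: {1ad1, 1c43, 26fd, 47d4, 8e05, a8cb, e06f, f538}.
Reachable from 1c43: {1c43, 26fd}.
In a8cb's history but not 1c43's: {1ad1, 47d4, 8e05, a8cb, e06f, f538} — 6 commits.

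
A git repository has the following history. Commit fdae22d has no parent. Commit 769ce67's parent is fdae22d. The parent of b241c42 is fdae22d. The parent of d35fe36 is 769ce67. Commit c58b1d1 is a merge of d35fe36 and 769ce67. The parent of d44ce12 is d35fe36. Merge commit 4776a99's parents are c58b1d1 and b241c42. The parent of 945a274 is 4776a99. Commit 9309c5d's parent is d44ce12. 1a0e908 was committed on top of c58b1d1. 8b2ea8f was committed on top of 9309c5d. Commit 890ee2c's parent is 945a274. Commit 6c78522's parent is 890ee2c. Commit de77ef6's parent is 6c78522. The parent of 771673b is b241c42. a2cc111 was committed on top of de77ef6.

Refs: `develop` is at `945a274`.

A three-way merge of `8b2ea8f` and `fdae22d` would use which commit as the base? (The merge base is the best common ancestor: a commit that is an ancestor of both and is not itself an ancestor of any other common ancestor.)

Ancestors of 8b2ea8f: {769ce67, 8b2ea8f, 9309c5d, d35fe36, d44ce12, fdae22d}.
Ancestors of fdae22d: {fdae22d}.
Common ancestors: {fdae22d}.
The only common ancestor is fdae22d, so it is the merge base.

fdae22d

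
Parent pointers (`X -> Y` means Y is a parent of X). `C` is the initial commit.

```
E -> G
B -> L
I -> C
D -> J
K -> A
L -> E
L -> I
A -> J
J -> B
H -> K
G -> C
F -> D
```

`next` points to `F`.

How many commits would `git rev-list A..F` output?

2

Reachable from F: {B, C, D, E, F, G, I, J, L}.
Reachable from A: {A, B, C, E, G, I, J, L}.
In F's history but not A's: {D, F} — 2 commits.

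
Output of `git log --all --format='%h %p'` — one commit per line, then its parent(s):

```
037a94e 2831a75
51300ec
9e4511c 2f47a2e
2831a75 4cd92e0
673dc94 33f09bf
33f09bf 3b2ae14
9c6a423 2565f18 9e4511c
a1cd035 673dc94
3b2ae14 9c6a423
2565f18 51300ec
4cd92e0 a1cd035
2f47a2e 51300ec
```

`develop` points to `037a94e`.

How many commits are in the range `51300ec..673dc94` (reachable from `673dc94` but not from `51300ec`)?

Reachable from 673dc94: {2565f18, 2f47a2e, 33f09bf, 3b2ae14, 51300ec, 673dc94, 9c6a423, 9e4511c}.
Reachable from 51300ec: {51300ec}.
In 673dc94's history but not 51300ec's: {2565f18, 2f47a2e, 33f09bf, 3b2ae14, 673dc94, 9c6a423, 9e4511c} — 7 commits.

7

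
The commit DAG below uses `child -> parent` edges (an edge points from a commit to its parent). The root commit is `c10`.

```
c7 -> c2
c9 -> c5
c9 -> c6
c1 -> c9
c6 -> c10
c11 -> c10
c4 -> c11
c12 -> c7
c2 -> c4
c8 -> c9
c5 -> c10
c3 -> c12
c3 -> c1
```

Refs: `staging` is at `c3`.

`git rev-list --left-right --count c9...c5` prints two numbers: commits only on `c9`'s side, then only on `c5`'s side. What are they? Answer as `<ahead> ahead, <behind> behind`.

Reachable from c9: {c10, c5, c6, c9}.
Reachable from c5: {c10, c5}.
Only in c9's history (ahead): {c6, c9} — 2.
Only in c5's history (behind): {} — 0.

2 ahead, 0 behind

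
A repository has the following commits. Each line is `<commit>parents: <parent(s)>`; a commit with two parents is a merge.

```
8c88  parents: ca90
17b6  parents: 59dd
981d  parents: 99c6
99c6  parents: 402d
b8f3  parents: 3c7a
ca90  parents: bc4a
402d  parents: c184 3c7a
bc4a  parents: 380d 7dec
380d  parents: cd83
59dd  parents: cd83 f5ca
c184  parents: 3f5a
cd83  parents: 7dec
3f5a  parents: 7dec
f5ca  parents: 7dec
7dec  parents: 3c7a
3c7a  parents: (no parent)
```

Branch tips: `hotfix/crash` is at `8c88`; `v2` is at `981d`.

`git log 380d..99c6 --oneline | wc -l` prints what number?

4

Reachable from 99c6: {3c7a, 3f5a, 402d, 7dec, 99c6, c184}.
Reachable from 380d: {380d, 3c7a, 7dec, cd83}.
In 99c6's history but not 380d's: {3f5a, 402d, 99c6, c184} — 4 commits.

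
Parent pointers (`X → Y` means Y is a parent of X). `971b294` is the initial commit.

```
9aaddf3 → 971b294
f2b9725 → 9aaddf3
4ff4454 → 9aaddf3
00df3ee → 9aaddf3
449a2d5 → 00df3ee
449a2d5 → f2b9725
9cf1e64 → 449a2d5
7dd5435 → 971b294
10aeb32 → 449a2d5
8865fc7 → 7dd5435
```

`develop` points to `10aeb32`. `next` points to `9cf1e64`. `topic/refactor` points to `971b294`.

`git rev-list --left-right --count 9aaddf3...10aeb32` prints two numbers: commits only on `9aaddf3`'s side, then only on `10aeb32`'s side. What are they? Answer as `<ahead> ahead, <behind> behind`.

Reachable from 9aaddf3: {971b294, 9aaddf3}.
Reachable from 10aeb32: {00df3ee, 10aeb32, 449a2d5, 971b294, 9aaddf3, f2b9725}.
Only in 9aaddf3's history (ahead): {} — 0.
Only in 10aeb32's history (behind): {00df3ee, 10aeb32, 449a2d5, f2b9725} — 4.

0 ahead, 4 behind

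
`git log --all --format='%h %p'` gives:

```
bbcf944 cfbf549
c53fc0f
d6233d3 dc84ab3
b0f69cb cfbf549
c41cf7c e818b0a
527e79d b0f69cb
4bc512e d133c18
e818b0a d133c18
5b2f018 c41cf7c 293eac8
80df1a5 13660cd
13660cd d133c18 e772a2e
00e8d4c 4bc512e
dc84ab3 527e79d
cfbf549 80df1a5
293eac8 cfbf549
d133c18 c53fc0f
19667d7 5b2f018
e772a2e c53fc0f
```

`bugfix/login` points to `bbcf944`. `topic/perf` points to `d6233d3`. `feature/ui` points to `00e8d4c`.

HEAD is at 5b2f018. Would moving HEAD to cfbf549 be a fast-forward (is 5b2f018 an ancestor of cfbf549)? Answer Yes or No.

No

A fast-forward from 5b2f018 to cfbf549 is possible iff 5b2f018 is an ancestor of cfbf549.
Ancestors of cfbf549: {13660cd, 80df1a5, c53fc0f, cfbf549, d133c18, e772a2e}.
5b2f018 is not among them, so fast-forward is not possible.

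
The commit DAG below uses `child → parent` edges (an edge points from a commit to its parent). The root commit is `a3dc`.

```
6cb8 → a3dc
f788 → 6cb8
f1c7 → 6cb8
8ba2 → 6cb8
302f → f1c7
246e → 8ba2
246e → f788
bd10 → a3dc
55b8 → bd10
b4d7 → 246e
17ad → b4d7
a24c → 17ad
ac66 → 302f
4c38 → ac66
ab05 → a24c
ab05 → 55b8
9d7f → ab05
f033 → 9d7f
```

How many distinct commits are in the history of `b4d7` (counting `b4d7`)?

6

Walking parent pointers from b4d7: reachable set = {246e, 6cb8, 8ba2, a3dc, b4d7, f788}.
That is 6 commits.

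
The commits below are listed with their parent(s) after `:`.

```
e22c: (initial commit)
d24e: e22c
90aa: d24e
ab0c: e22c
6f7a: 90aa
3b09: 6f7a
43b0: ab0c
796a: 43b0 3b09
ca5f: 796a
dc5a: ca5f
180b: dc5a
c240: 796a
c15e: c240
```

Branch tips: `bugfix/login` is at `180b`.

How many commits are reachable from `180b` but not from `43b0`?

8

Reachable from 180b: {180b, 3b09, 43b0, 6f7a, 796a, 90aa, ab0c, ca5f, d24e, dc5a, e22c}.
Reachable from 43b0: {43b0, ab0c, e22c}.
In 180b's history but not 43b0's: {180b, 3b09, 6f7a, 796a, 90aa, ca5f, d24e, dc5a} — 8 commits.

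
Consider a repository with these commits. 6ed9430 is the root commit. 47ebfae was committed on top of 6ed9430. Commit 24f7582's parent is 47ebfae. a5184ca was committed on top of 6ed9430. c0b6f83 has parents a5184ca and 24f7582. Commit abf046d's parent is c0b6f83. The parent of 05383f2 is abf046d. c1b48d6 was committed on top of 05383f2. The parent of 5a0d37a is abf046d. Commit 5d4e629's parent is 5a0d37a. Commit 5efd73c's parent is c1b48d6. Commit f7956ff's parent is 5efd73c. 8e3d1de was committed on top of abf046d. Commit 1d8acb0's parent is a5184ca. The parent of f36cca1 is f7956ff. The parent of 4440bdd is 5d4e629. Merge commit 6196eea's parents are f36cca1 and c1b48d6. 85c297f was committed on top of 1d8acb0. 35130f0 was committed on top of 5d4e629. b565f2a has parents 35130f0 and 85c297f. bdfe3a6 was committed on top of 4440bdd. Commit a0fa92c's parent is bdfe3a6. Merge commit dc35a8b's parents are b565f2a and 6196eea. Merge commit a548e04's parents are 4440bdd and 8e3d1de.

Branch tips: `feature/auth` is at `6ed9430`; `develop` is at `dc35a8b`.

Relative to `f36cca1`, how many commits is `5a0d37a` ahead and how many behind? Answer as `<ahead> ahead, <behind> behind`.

Reachable from 5a0d37a: {24f7582, 47ebfae, 5a0d37a, 6ed9430, a5184ca, abf046d, c0b6f83}.
Reachable from f36cca1: {05383f2, 24f7582, 47ebfae, 5efd73c, 6ed9430, a5184ca, abf046d, c0b6f83, c1b48d6, f36cca1, f7956ff}.
Only in 5a0d37a's history (ahead): {5a0d37a} — 1.
Only in f36cca1's history (behind): {05383f2, 5efd73c, c1b48d6, f36cca1, f7956ff} — 5.

1 ahead, 5 behind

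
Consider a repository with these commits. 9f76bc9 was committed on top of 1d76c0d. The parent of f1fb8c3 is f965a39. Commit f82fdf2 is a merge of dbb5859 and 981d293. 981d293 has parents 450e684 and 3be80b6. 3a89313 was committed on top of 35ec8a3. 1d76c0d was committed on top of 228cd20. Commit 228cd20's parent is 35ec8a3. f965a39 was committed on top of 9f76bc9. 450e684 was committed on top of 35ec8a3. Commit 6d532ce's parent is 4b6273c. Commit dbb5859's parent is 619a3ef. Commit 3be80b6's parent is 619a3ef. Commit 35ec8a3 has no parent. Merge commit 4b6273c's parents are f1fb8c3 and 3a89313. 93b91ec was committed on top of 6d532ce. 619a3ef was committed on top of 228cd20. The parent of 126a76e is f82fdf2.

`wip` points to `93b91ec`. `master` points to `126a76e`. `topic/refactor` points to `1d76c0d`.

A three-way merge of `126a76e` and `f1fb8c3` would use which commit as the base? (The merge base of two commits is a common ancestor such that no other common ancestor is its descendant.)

228cd20

Ancestors of 126a76e: {126a76e, 228cd20, 35ec8a3, 3be80b6, 450e684, 619a3ef, 981d293, dbb5859, f82fdf2}.
Ancestors of f1fb8c3: {1d76c0d, 228cd20, 35ec8a3, 9f76bc9, f1fb8c3, f965a39}.
Common ancestors: {228cd20, 35ec8a3}.
Among these, 228cd20 is not an ancestor of any other common ancestor — it is the merge base.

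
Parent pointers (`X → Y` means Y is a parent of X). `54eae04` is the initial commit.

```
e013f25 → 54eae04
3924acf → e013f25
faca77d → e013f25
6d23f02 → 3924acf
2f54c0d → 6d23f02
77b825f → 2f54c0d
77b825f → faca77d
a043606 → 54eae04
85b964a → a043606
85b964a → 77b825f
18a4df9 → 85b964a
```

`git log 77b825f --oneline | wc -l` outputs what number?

7

Walking parent pointers from 77b825f: reachable set = {2f54c0d, 3924acf, 54eae04, 6d23f02, 77b825f, e013f25, faca77d}.
That is 7 commits.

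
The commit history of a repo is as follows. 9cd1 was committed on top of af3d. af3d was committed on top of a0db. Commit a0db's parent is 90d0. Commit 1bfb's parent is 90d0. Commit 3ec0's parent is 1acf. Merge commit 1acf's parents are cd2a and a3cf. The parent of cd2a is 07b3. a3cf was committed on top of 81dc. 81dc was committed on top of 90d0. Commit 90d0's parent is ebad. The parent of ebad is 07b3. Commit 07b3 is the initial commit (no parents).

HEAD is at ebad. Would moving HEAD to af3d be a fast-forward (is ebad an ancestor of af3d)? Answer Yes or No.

A fast-forward from ebad to af3d is possible iff ebad is an ancestor of af3d.
Ancestors of af3d: {07b3, 90d0, a0db, af3d, ebad}.
ebad is among them, so fast-forward is possible.

Yes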